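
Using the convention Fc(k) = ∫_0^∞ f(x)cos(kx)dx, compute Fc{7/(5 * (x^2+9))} 7 * pi * exp(-3 * k)/30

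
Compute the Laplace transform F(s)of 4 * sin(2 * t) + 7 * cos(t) 7 * s/(s^2 + 1) + 8/(s^2 + 4)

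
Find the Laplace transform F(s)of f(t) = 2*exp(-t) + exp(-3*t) 1/(s + 3) + 2/(s + 1)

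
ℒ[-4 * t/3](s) -4/(3 * s^2)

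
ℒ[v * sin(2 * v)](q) 4 * q/(q^2 + 4)^2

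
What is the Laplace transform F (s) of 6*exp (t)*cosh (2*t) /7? 6*(s - 1) / (7*( (s - 1) ^2 - 4) ) 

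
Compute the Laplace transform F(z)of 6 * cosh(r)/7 6 * z/(7 * (z^2 - 1))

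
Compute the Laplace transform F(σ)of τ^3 6/σ^4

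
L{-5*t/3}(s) -5/(3*s^2)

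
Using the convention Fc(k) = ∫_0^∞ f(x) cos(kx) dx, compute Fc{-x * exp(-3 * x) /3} (k^2 - 9) /(3 * (k^2+9) ^2) 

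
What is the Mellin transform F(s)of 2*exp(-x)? 2*gamma(s)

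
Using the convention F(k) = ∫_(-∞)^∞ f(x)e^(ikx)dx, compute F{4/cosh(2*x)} 2*pi/cosh(pi*k/4)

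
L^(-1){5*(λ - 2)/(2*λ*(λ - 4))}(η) 5*exp(2*η)*cosh(2*η)/2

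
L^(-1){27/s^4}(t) 9*t^3/2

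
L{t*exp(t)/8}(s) 1/(8*(s - 1)^2)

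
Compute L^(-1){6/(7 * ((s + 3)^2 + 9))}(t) 2 * exp(-3 * t) * sin(3 * t)/7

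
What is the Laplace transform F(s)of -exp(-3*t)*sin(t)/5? -1/(5*(s + 3)^2 + 5)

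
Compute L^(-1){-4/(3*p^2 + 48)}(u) -sin(4*u)/3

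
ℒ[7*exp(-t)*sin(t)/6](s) 7/(6*((s + 1)^2 + 1))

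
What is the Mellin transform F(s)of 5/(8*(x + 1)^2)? -5*pi*(s - 1)/(8*sin(pi*s))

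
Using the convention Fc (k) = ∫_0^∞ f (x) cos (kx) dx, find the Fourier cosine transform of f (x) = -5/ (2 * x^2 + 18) -5 * pi * exp (-3 * k) /12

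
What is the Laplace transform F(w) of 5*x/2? 5/(2*w^2) 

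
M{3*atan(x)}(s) -3*pi*sec(pi*s/2)/(2*s)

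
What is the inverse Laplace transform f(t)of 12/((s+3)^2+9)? 4*exp(-3*t)*sin(3*t)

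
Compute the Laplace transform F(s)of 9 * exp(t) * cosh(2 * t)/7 9 * (s - 1)/(7 * ((s - 1)^2 - 4))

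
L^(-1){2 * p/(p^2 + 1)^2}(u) u * sin(u)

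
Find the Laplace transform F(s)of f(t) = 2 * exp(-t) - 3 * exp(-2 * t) 2/(s + 1) - 3/(s + 2)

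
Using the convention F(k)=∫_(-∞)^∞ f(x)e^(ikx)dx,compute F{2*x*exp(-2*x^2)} sqrt(2)*I*sqrt(pi)*k*exp(-k^2/8)/4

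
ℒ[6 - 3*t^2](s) 6/s - 6/s^3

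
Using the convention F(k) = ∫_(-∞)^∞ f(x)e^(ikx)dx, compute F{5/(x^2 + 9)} 5 * pi * exp(-3 * Abs(k))/3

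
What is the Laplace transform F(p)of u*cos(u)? (p^2-1)/(p^2+1)^2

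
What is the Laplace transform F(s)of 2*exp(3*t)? 2/(s - 3)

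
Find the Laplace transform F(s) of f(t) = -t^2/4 -1/(2*s^3) 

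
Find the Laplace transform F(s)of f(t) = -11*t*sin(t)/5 -22*s/(5*(s^2+1)^2)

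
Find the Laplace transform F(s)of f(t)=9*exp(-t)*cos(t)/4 9*(s + 1)/(4*((s + 1)^2 + 1))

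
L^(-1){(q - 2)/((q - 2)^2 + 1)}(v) exp(2*v)*cos(v)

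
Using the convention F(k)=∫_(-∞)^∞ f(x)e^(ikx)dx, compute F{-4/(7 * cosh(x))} -4 * pi/(7 * cosh(pi * k/2))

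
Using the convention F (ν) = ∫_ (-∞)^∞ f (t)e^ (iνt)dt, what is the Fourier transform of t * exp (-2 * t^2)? sqrt (2) * I * sqrt (pi) * ν * exp (-ν^2/8)/8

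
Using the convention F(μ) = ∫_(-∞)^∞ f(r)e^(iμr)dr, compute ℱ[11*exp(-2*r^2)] 11*sqrt(2)*sqrt(pi)*exp(-μ^2/8)/2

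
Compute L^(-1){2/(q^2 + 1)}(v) 2*sin(v)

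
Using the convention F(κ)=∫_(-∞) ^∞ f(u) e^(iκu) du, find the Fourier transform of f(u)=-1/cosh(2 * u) -pi/(2 * cosh(pi * κ/4) ) 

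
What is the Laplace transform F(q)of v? q^(-2)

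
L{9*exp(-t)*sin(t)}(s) 9/((s + 1)^2 + 1)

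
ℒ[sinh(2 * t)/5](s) 2/(5 * (s^2 - 4))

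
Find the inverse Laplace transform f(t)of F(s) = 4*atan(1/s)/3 4*sin(t)/(3*t)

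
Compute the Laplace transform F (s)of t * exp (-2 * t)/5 1/ (5 * (s + 2)^2)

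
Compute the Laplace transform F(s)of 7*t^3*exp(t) 42/(s - 1)^4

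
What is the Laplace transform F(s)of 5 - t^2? 5/s - 2/s^3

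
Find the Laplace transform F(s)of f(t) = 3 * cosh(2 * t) 3 * s/(s^2 - 4)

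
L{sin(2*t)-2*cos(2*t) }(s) 2/(s^2 + 4)-2*s/(s^2 + 4) 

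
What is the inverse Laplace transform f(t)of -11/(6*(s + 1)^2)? -11*t*exp(-t)/6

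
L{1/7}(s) 1/(7*s)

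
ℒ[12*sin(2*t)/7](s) 24/(7*(s^2 + 4))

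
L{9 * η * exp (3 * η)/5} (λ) 9/ (5 * (λ - 3)^2)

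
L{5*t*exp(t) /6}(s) 5/(6*(s - 1) ^2) 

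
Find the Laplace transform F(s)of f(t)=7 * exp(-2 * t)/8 7/(8 * (s + 2))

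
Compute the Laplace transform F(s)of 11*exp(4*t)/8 11/(8*(s - 4))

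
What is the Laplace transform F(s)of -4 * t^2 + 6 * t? 6/s^2 - 8/s^3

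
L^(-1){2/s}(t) 2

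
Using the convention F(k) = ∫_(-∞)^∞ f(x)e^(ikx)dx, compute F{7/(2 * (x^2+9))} 7 * pi * exp(-3 * Abs(k))/6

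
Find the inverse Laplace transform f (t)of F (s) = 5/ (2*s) 5/2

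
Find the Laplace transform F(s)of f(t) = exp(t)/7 1/(7 * (s - 1))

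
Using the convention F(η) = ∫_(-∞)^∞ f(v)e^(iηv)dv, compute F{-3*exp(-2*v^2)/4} -3*sqrt(2)*sqrt(pi)*exp(-η^2/8)/8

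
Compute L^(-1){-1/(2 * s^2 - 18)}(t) -sinh(3 * t)/6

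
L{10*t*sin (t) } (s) 20*s/ (s^2 + 1) ^2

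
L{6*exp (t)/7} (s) 6/ (7*(s - 1))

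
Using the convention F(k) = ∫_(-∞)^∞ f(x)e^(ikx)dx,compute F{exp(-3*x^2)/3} sqrt(3)*sqrt(pi)*exp(-k^2/12)/9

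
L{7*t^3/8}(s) 21/(4*s^4) 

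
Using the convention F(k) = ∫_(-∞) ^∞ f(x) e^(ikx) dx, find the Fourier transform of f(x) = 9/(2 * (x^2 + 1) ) 9 * pi * exp(-Abs(k) ) /2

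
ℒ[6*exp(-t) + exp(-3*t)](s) 6/(s + 1) + 1/(s + 3)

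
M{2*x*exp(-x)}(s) 2*gamma(s + 1)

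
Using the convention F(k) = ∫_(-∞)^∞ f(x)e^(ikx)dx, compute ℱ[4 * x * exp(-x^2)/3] 2 * I * sqrt(pi) * k * exp(-k^2/4)/3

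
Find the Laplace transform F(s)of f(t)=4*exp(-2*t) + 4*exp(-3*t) 4/(s + 3) + 4/(s + 2)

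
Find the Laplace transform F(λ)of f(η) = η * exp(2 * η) (λ - 2)^(-2)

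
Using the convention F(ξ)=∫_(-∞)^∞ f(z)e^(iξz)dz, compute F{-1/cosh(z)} -pi/cosh(pi * ξ/2)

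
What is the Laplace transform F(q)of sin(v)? 1/(q^2 + 1)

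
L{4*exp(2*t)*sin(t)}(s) 4/((s - 2)^2 + 1)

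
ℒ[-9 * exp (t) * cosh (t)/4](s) 9 * (1 - s)/ (4 * s * (s - 2))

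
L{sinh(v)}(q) 1/(q^2 - 1)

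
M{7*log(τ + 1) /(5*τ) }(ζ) -7*pi*csc(pi*ζ) /(5*ζ - 5) 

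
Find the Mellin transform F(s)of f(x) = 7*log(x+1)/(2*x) -7*pi*csc(pi*s)/(2*s - 2)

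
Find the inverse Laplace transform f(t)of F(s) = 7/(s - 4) 7 * exp(4 * t)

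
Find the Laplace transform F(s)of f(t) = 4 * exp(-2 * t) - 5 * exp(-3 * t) 4/(s + 2) - 5/(s + 3)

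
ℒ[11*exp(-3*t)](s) 11/(s+3)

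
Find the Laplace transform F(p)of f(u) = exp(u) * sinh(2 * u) 2/((p - 1)^2 - 4)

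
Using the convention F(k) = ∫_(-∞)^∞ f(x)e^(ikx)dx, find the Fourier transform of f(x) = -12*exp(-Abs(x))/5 -24/(5*k^2+5)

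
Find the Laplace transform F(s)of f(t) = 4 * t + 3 4/s^2 + 3/s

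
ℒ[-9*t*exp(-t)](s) -9/(s + 1) ^2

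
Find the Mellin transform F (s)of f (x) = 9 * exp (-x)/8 9 * gamma (s)/8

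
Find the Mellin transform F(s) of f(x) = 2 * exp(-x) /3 2 * gamma(s) /3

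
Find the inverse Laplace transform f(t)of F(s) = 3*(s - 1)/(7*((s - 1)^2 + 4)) 3*exp(t)*cos(2*t)/7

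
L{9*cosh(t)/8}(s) 9*s/(8*(s^2 - 1))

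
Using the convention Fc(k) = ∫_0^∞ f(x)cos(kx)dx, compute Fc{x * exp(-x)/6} (1 - k^2)/(6 * (k^2+1)^2)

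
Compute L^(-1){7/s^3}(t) 7*t^2/2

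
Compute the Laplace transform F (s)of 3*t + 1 1/s + 3/s^2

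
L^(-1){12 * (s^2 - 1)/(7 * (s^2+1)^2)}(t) 12 * t * cos(t)/7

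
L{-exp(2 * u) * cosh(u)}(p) (2 - p)/((p - 2)^2 - 1)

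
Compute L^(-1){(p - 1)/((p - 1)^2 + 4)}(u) exp(u)*cos(2*u)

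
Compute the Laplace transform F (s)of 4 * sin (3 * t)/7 12/ (7 * (s^2 + 9))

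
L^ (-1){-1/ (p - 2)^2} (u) -u*exp (2*u)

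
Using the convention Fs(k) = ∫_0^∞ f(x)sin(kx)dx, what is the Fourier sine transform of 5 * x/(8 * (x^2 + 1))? 5 * pi * exp(-k)/16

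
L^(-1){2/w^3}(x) x^2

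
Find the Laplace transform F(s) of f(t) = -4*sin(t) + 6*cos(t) 6*s/(s^2 + 1)-4/(s^2 + 1) 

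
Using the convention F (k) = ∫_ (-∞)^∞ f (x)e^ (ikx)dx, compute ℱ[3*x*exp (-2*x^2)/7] 3*sqrt (2)*I*sqrt (pi)*k*exp (-k^2/8)/56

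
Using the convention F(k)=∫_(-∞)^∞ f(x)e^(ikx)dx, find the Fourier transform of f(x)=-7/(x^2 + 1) -7 * pi * exp(-Abs(k))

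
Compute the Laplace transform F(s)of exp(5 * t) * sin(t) 1/((s - 5)^2 + 1)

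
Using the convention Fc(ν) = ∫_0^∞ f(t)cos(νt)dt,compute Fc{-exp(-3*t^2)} -sqrt(3)*sqrt(pi)*exp(-ν^2/12)/6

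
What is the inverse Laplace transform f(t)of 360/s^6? 3*t^5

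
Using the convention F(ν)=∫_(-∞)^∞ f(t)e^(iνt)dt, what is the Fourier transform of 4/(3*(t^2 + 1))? 4*pi*exp(-Abs(ν))/3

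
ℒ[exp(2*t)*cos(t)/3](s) (s - 2)/(3*((s - 2)^2 + 1))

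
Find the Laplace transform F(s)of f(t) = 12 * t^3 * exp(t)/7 72/(7 * (s - 1)^4)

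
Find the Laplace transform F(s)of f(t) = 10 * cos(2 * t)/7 10 * s/(7 * (s^2 + 4))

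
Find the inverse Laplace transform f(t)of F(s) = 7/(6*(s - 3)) 7*exp(3*t)/6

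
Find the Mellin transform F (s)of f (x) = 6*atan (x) -3*pi*sec (pi*s/2)/s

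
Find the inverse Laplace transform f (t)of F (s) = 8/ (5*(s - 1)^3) 4*t^2*exp (t)/5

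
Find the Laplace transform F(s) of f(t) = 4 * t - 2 4/s^2 - 2/s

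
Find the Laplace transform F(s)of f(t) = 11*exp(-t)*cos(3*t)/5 11*(s + 1)/(5*((s + 1)^2 + 9))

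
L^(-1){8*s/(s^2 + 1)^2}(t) 4*t*sin(t)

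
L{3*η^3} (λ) 18/λ^4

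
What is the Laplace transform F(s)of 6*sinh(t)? 6/(s^2 - 1)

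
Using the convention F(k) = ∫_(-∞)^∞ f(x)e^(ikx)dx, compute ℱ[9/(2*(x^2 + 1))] 9*pi*exp(-Abs(k))/2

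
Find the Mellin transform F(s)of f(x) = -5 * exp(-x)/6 -5 * gamma(s)/6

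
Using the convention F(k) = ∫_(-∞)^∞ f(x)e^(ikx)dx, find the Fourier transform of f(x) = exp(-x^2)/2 sqrt(pi)*exp(-k^2/4)/2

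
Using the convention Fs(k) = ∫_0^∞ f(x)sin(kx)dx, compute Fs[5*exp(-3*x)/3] 5*k/(3*(k^2 + 9))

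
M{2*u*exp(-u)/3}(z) 2*gamma(z + 1)/3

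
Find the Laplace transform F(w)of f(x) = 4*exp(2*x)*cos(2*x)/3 4*(w - 2)/(3*((w - 2)^2 + 4))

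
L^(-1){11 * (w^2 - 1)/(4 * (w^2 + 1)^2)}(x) 11 * x * cos(x)/4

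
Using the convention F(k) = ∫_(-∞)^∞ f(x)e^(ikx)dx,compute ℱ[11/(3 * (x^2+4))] 11 * pi * exp(-2 * Abs(k))/6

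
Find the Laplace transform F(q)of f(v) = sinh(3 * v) 3/(q^2 - 9)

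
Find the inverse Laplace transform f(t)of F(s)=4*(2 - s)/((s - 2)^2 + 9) -4*exp(2*t)*cos(3*t)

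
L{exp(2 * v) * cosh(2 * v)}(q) (q - 2)/(q * (q - 4))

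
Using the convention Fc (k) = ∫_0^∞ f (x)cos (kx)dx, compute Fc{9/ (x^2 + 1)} 9*pi*exp (-k)/2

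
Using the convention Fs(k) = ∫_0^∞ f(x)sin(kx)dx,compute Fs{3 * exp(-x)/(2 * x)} 3 * atan(k)/2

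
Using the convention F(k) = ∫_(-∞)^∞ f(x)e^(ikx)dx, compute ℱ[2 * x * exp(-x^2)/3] I * sqrt(pi) * k * exp(-k^2/4)/3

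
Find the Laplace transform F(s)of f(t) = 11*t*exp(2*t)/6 11/(6*(s - 2)^2)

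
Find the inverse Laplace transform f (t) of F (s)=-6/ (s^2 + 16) -3*sin (4*t) /2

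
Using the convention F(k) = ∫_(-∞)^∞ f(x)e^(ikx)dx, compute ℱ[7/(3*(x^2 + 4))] 7*pi*exp(-2*Abs(k))/6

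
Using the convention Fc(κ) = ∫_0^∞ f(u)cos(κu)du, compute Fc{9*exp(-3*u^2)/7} 3*sqrt(3)*sqrt(pi)*exp(-κ^2/12)/14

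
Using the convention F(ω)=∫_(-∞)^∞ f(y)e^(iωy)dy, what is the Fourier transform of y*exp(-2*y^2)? sqrt(2)*I*sqrt(pi)*ω*exp(-ω^2/8)/8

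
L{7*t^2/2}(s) 7/s^3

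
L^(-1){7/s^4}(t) 7 * t^3/6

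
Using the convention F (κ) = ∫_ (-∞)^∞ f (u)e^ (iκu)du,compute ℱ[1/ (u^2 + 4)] pi*exp (-2*Abs (κ))/2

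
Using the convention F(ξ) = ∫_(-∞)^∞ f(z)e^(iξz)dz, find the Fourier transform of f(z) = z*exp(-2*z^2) sqrt(2)*I*sqrt(pi)*ξ*exp(-ξ^2/8)/8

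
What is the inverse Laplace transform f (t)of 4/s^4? 2 * t^3/3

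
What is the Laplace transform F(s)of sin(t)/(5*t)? atan(1/s)/5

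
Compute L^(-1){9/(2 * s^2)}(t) 9 * t/2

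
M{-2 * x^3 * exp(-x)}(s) -2 * gamma(s + 3)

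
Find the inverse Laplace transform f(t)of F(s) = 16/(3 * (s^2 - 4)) 8 * sinh(2 * t)/3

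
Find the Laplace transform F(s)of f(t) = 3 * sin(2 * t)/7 6/(7 * (s^2 + 4))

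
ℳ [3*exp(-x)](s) 3*gamma(s)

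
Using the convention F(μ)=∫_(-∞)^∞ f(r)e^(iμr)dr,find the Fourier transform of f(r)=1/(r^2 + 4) pi*exp(-2*Abs(μ))/2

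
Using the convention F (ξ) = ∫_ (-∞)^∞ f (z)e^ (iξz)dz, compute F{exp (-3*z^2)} sqrt (3)*sqrt (pi)*exp (-ξ^2/12)/3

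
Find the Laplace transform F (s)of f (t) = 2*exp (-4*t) 2/ (s + 4)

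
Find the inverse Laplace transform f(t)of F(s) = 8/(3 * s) 8/3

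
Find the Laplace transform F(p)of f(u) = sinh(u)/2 1/(2*(p^2 - 1))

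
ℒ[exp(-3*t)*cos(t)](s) (s+3)/((s+3)^2+1)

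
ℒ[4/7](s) 4/(7*s)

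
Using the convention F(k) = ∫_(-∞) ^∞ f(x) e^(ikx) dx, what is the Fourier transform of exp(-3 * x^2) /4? sqrt(3) * sqrt(pi) * exp(-k^2/12) /12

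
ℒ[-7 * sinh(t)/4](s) -7/(4 * s^2 - 4)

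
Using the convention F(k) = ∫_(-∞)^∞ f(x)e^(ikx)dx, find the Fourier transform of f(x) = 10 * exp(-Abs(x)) 20/(k^2+1)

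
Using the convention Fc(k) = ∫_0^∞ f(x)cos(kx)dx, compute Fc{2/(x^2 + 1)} pi * exp(-k)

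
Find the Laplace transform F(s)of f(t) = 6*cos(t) 6*s/(s^2 + 1)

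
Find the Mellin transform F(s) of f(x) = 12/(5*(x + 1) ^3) 6*pi*(s - 2)*(s - 1) /(5*sin(pi*s) ) 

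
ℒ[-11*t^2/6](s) -11/(3*s^3)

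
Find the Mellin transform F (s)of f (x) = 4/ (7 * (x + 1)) 4 * pi * csc (pi * s)/7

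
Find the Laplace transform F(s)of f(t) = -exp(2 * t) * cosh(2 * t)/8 (2 - s)/(8 * s * (s - 4))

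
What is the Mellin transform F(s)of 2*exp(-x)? 2*gamma(s)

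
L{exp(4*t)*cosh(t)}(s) (s - 4)/((s - 4)^2 - 1)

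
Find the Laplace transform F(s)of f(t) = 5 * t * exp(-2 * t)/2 5/(2 * (s + 2)^2)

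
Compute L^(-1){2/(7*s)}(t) 2/7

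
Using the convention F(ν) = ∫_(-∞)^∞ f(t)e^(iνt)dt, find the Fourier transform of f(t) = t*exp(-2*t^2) sqrt(2)*I*sqrt(pi)*ν*exp(-ν^2/8)/8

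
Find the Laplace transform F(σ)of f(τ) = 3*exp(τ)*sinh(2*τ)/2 3/((σ - 1)^2 - 4)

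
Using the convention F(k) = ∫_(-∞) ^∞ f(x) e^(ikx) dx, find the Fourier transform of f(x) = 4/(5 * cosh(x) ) 4 * pi/(5 * cosh(pi * k/2) ) 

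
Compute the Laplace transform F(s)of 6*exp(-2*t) 6/(s + 2)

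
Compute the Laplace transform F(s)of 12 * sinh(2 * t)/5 24/(5 * (s^2-4))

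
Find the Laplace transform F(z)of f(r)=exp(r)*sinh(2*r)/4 1/(2*((z - 1)^2 - 4))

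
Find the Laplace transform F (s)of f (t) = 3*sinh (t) 3/ (s^2 - 1)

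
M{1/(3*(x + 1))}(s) pi*csc(pi*s)/3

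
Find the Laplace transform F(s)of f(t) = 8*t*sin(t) 16*s/(s^2+1)^2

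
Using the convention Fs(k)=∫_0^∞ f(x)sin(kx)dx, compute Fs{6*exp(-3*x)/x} 6*atan(k/3)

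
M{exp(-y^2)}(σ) gamma(σ/2)/2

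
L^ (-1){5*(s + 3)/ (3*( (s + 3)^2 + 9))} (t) 5*exp (-3*t)*cos (3*t)/3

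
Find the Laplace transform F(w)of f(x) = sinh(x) 1/(w^2 - 1)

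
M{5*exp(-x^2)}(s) 5*gamma(s/2)/2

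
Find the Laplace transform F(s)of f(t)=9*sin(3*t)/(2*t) 9*atan(3/s)/2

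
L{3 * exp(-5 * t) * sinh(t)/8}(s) 3/(8 * ((s + 5)^2 - 1))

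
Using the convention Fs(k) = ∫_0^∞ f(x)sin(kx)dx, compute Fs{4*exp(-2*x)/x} 4*atan(k/2)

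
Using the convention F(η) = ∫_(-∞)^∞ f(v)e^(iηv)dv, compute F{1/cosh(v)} pi/cosh(pi * η/2)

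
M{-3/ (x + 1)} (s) -3*pi*csc (pi*s)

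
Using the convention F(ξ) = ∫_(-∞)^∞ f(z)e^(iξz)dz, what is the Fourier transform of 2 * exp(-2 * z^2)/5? sqrt(2) * sqrt(pi) * exp(-ξ^2/8)/5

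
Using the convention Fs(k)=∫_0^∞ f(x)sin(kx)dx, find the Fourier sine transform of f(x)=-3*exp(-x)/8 -3*k/(8*k^2+8)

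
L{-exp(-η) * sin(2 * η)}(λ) -2/((λ + 1)^2 + 4)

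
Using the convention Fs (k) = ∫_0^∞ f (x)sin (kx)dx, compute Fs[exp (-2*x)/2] k/ (2*(k^2+4))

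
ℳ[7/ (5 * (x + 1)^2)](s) -7 * pi * (s - 1)/ (5 * sin (pi * s))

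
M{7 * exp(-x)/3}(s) 7 * gamma(s)/3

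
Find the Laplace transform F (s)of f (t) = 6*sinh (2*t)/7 12/ (7*(s^2 - 4))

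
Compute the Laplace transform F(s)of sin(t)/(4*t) atan(1/s)/4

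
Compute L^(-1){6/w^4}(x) x^3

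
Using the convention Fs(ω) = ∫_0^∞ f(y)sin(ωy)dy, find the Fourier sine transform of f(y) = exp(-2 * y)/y atan(ω/2)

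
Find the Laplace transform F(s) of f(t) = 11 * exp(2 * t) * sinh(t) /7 11/(7 * ((s - 2) ^2 - 1) ) 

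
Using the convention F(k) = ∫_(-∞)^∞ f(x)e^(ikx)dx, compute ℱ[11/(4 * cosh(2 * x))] 11 * pi/(8 * cosh(pi * k/4))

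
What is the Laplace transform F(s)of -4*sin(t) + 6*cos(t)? 6*s/(s^2 + 1) - 4/(s^2 + 1)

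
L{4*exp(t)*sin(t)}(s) 4/((s - 1)^2 + 1)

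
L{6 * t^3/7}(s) 36/(7 * s^4)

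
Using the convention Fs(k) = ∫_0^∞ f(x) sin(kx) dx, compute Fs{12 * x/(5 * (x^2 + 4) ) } 6 * pi * exp(-2 * k) /5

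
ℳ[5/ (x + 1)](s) 5 * pi * csc (pi * s) 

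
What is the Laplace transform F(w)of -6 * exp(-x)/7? -6/(7 * w + 7)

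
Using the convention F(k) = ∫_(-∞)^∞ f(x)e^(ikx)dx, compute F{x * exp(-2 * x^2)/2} sqrt(2) * I * sqrt(pi) * k * exp(-k^2/8)/16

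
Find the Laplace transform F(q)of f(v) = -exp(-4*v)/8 -1/(8*q + 32)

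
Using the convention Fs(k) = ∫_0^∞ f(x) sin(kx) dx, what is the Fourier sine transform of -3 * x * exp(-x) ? -6 * k/(k^2 + 1) ^2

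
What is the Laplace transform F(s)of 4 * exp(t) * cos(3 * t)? 4 * (s - 1)/((s - 1)^2 + 9)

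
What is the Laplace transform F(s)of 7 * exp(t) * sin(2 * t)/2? 7/((s - 1)^2 + 4)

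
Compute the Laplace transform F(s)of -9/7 -9/(7*s)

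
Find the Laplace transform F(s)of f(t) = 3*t 3/s^2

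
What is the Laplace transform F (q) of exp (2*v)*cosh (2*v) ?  (q - 2) / (q*(q - 4) ) 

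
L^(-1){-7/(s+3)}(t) -7*exp(-3*t)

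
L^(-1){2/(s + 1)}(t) 2 * exp(-t)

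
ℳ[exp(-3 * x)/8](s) gamma(s)/(8 * 3^s)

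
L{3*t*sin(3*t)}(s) 18*s/(s^2 + 9)^2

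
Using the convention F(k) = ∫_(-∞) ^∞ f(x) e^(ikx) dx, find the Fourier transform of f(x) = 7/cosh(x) 7*pi/cosh(pi*k/2) 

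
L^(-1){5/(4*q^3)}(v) 5*v^2/8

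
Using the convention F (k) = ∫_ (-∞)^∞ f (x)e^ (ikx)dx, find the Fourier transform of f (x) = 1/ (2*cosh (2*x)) pi/ (4*cosh (pi*k/4))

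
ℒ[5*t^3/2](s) 15/s^4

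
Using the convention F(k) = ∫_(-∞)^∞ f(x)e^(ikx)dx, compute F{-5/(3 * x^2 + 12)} -5 * pi * exp(-2 * Abs(k))/6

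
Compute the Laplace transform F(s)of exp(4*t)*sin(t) 1/((s - 4)^2 + 1)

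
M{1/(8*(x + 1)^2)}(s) (-pi*s + pi)/(8*sin(pi*s))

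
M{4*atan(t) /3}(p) -2*pi*sec(pi*p/2) /(3*p) 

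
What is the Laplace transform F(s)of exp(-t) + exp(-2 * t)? 1/(s + 1) + 1/(s + 2)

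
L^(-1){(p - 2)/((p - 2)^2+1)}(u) exp(2 * u) * cos(u)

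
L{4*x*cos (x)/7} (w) 4*(w^2 - 1)/ (7*(w^2 + 1)^2)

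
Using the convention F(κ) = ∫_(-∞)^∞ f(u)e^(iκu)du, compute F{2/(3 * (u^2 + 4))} pi * exp(-2 * Abs(κ))/3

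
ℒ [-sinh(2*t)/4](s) -1/(2*s^2 - 8)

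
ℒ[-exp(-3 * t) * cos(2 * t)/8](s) (-s - 3)/(8 * ((s + 3)^2 + 4))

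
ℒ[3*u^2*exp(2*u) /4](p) 3/(2*(p - 2) ^3) 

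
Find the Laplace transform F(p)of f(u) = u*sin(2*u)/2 2*p/(p^2+4)^2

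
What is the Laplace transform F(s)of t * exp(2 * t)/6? 1/(6 * (s - 2)^2)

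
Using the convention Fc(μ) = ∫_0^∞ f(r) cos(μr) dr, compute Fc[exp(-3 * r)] 3/(μ^2 + 9) 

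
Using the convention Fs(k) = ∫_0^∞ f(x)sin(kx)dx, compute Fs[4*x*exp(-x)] 8*k/(k^2 + 1)^2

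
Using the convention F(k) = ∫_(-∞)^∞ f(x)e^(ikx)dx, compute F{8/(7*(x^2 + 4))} 4*pi*exp(-2*Abs(k))/7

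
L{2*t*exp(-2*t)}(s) 2/(s+2)^2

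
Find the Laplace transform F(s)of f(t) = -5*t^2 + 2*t 2/s^2 - 10/s^3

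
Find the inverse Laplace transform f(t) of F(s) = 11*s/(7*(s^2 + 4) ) 11*cos(2*t) /7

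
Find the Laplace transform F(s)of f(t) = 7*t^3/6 7/s^4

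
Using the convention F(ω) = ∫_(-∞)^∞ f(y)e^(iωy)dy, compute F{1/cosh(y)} pi/cosh(pi * ω/2)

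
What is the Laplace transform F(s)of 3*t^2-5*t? 6/s^3-5/s^2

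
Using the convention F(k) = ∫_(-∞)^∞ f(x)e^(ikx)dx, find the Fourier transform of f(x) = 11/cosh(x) 11 * pi/cosh(pi * k/2)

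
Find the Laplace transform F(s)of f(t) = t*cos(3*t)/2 (s^2 - 9)/(2*(s^2 + 9)^2)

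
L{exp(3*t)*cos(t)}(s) (s - 3)/((s - 3)^2 + 1)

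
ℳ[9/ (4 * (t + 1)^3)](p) 9 * pi * (p - 2) * (p - 1)/ (8 * sin (pi * p))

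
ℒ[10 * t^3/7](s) 60/ (7 * s^4)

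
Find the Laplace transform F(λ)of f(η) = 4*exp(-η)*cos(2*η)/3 4*(λ + 1)/(3*((λ + 1)^2 + 4))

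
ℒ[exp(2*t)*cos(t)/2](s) (s - 2)/(2*((s - 2)^2 + 1))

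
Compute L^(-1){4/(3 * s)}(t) 4/3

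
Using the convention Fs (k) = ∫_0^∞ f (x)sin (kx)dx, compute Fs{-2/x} -pi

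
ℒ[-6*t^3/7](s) -36/(7*s^4) 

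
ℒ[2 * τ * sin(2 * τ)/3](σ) 8 * σ/(3 * (σ^2 + 4)^2)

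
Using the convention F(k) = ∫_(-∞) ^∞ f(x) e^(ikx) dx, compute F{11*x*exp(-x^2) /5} 11*I*sqrt(pi)*k*exp(-k^2/4) /10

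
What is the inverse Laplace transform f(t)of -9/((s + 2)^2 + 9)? -3 * exp(-2 * t) * sin(3 * t)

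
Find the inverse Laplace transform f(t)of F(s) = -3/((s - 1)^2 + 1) -3 * exp(t) * sin(t)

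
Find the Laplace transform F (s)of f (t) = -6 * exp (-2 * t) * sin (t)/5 -6/ (5 * (s + 2)^2 + 5)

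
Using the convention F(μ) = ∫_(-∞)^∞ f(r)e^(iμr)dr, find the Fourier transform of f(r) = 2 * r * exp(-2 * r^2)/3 sqrt(2) * I * sqrt(pi) * μ * exp(-μ^2/8)/12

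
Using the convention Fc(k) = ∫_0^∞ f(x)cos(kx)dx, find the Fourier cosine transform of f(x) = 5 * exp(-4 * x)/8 5/(2 * (k^2 + 16))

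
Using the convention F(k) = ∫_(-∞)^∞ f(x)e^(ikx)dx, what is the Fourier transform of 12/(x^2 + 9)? 4*pi*exp(-3*Abs(k))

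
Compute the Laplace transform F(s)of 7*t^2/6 7/(3*s^3)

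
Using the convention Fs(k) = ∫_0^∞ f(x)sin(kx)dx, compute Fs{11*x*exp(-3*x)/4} 33*k/(2*(k^2+9)^2)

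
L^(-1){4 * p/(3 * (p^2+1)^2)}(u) 2 * u * sin(u)/3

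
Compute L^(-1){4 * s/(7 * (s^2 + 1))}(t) 4 * cos(t)/7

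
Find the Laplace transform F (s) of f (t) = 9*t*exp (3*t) 9/ (s - 3) ^2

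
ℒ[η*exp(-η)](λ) (λ + 1)^(-2)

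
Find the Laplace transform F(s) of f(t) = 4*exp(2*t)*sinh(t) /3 4/(3*((s - 2) ^2 - 1) ) 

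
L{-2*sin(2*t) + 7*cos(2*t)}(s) 7*s/(s^2 + 4) - 4/(s^2 + 4)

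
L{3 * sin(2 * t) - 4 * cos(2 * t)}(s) 6/(s^2 + 4) - 4 * s/(s^2 + 4)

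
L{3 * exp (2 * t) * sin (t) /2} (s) 3/ (2 * ( (s - 2) ^2 + 1) ) 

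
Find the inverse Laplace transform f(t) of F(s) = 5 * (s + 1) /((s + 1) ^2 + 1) 5 * exp(-t) * cos(t) 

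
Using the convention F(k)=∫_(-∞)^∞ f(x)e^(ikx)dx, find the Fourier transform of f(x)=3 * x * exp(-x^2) 3 * I * sqrt(pi) * k * exp(-k^2/4)/2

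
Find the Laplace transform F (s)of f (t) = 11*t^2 22/s^3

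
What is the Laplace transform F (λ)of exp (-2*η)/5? 1/ (5*(λ + 2))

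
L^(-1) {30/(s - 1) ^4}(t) 5*t^3*exp(t) 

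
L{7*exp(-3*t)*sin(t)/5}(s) 7/(5*((s+3)^2+1))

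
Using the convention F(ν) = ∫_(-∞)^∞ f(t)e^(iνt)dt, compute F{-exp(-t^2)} -sqrt(pi)*exp(-ν^2/4)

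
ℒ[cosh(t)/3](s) s/(3 * (s^2 - 1))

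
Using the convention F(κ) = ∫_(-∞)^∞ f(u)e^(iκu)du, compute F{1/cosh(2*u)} pi/(2*cosh(pi*κ/4))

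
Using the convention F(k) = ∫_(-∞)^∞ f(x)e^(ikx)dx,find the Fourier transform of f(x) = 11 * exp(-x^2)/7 11 * sqrt(pi) * exp(-k^2/4)/7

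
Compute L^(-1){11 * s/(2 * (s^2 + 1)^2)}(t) 11 * t * sin(t)/4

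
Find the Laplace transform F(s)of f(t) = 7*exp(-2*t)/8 7/(8*(s+2))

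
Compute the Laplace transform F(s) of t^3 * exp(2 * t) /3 2/(s - 2) ^4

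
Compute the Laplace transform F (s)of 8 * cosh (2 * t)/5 8 * s/ (5 * (s^2 - 4))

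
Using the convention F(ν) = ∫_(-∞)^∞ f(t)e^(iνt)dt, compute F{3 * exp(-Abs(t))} 6/(ν^2 + 1)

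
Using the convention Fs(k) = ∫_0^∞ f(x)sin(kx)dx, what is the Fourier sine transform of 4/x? 2 * pi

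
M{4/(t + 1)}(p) 4 * pi * csc(pi * p)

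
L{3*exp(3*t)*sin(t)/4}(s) 3/(4*((s - 3)^2 + 1))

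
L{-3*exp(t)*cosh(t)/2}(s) 3*(1 - s)/(2*s*(s - 2))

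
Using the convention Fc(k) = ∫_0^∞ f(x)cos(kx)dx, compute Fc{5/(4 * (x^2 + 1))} 5 * pi * exp(-k)/8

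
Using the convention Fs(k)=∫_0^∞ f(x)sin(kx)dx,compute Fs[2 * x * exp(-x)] 4 * k/(k^2 + 1)^2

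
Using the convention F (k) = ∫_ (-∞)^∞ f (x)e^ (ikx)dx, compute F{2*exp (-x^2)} 2*sqrt (pi)*exp (-k^2/4)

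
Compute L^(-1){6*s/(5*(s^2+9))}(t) 6*cos(3*t)/5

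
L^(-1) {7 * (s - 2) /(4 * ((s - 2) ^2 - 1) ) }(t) 7 * exp(2 * t) * cosh(t) /4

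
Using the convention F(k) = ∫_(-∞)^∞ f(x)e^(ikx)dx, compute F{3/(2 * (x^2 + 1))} 3 * pi * exp(-Abs(k))/2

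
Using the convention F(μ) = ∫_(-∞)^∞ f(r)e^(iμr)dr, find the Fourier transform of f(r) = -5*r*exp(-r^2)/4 -5*I*sqrt(pi)*μ*exp(-μ^2/4)/8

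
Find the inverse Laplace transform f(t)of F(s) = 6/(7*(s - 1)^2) 6*t*exp(t)/7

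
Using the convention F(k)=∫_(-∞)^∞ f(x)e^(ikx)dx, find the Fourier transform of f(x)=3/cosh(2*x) 3*pi/(2*cosh(pi*k/4))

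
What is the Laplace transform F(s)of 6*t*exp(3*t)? 6/(s - 3)^2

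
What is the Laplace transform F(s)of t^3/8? 3/(4*s^4)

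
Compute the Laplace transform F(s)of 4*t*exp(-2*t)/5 4/(5*(s + 2)^2)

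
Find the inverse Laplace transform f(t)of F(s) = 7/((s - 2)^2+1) 7*exp(2*t)*sin(t)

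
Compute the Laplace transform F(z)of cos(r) z/(z^2 + 1)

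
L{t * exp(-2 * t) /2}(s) 1/(2 * (s + 2) ^2) 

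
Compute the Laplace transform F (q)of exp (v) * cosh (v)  (q - 1)/ (q * (q - 2))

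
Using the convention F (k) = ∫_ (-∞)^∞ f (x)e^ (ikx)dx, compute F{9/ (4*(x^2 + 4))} 9*pi*exp (-2*Abs (k))/8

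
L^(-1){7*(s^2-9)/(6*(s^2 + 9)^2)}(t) 7*t*cos(3*t)/6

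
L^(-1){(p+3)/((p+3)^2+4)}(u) exp(-3*u)*cos(2*u)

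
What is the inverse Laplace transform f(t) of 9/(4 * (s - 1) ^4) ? 3 * t^3 * exp(t) /8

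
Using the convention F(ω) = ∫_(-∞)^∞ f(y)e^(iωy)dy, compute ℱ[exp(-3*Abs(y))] 6/(ω^2 + 9)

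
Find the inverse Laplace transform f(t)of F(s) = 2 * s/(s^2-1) 2 * cosh(t)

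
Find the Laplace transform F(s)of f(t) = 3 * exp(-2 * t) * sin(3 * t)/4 9/(4 * ((s+2)^2+9))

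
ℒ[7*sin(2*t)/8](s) 7/(4*(s^2 + 4))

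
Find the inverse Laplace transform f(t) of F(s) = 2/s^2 2*t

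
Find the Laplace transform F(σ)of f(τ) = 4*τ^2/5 8/(5*σ^3)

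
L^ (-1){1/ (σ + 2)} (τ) exp (-2*τ)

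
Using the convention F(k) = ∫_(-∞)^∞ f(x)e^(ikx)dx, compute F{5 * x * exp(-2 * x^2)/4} 5 * sqrt(2) * I * sqrt(pi) * k * exp(-k^2/8)/32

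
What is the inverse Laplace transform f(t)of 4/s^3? 2*t^2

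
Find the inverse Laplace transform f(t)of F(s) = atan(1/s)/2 sin(t)/(2 * t)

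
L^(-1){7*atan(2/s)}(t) 7*sin(2*t)/t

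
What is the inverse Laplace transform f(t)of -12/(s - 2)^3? -6*t^2*exp(2*t)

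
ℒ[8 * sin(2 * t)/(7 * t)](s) 8 * atan(2/s)/7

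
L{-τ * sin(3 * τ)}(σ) -6 * σ/(σ^2 + 9)^2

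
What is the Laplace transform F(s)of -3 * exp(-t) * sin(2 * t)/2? -3/((s + 1)^2 + 4)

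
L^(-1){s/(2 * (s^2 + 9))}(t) cos(3 * t)/2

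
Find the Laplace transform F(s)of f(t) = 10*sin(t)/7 10/(7*(s^2 + 1))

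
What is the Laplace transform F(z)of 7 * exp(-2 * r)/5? 7/(5 * (z+2))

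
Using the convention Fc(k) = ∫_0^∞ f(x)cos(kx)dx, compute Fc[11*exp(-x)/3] 11/(3*(k^2 + 1))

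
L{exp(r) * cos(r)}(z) (z - 1)/((z - 1)^2+1)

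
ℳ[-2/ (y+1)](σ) -2*pi*csc (pi*σ)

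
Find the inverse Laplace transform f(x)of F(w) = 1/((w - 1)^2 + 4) exp(x)*sin(2*x)/2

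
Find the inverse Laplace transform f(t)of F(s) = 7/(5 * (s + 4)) 7 * exp(-4 * t)/5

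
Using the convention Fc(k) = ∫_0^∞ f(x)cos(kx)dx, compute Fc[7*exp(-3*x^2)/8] 7*sqrt(3)*sqrt(pi)*exp(-k^2/12)/48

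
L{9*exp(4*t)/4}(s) 9/(4*(s - 4))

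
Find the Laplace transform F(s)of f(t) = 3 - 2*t 3/s - 2/s^2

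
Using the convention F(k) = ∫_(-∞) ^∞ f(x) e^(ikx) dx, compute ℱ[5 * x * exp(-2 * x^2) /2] 5 * sqrt(2) * I * sqrt(pi) * k * exp(-k^2/8) /16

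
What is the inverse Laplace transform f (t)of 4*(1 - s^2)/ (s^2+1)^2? -4*t*cos (t)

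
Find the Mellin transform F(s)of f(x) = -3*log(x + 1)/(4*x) 3*pi*csc(pi*s)/(4*(s - 1))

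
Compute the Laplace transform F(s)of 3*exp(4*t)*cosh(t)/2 3*(s - 4)/(2*((s - 4)^2-1))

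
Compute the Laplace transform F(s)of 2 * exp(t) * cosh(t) 2 * (s - 1)/(s * (s - 2))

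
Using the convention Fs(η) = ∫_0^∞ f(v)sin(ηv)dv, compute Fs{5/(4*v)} 5*pi/8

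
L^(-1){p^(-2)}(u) u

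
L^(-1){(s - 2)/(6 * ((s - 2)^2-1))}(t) exp(2 * t) * cosh(t)/6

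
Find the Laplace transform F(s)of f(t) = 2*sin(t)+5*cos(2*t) 2/(s^2+1)+5*s/(s^2+4)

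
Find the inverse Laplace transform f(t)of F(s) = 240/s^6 2*t^5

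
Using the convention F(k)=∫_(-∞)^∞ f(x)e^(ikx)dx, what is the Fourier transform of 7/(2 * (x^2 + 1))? 7 * pi * exp(-Abs(k))/2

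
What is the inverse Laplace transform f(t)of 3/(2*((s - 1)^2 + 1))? 3*exp(t)*sin(t)/2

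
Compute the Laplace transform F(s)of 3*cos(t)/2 3*s/(2*(s^2+1))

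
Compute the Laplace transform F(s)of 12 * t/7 12/(7 * s^2)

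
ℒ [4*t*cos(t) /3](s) 4*(s^2-1) /(3*(s^2 + 1) ^2) 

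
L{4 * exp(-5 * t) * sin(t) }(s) 4/((s + 5) ^2 + 1) 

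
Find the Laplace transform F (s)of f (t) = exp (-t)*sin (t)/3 1/ (3*( (s + 1)^2 + 1))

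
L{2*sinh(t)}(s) 2/(s^2 - 1)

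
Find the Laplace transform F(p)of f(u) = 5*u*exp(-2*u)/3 5/(3*(p + 2)^2)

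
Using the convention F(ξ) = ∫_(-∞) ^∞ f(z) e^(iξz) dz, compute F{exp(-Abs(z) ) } 2/(ξ^2 + 1) 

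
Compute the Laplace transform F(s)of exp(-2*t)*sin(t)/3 1/(3*((s + 2)^2 + 1))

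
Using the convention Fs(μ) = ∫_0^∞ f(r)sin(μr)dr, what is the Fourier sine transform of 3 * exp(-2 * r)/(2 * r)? 3 * atan(μ/2)/2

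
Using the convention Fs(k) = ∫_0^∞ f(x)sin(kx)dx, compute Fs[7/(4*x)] 7*pi/8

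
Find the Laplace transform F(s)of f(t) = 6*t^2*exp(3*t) 12/(s - 3)^3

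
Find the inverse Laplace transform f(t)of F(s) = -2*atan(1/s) -2*sin(t)/t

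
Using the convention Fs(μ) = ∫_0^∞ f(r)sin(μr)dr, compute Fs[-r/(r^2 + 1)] -pi*exp(-μ)/2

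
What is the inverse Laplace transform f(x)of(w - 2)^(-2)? x * exp(2 * x)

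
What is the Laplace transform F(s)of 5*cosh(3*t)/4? 5*s/(4*(s^2 - 9))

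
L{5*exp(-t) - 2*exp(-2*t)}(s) 5/(s+1) - 2/(s+2)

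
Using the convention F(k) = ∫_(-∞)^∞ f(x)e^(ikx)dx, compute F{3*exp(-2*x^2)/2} 3*sqrt(2)*sqrt(pi)*exp(-k^2/8)/4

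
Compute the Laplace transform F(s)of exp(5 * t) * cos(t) (s - 5)/((s - 5)^2 + 1)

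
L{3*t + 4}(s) 4/s + 3/s^2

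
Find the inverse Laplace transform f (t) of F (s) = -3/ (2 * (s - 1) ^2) -3 * t * exp (t) /2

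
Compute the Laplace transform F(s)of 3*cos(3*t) 3*s/(s^2 + 9)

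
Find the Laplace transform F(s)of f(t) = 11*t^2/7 22/(7*s^3)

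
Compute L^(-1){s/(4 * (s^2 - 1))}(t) cosh(t)/4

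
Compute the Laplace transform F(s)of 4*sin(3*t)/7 12/(7*(s^2 + 9))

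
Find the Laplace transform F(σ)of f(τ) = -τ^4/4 -6/σ^5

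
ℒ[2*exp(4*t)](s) 2/(s - 4) 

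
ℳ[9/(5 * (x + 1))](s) 9 * pi * csc(pi * s)/5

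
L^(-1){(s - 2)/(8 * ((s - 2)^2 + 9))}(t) exp(2 * t) * cos(3 * t)/8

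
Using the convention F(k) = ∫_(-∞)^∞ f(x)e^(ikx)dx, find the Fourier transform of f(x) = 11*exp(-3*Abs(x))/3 22/(k^2 + 9)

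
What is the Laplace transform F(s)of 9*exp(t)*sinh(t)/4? 9/(4*s*(s - 2))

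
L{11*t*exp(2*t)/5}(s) 11/(5*(s - 2)^2)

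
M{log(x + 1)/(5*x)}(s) -pi*csc(pi*s)/(5*s - 5)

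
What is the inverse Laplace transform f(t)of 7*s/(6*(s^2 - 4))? 7*cosh(2*t)/6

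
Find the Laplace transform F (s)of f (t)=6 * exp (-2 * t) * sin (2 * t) 12/ ( (s+2)^2+4)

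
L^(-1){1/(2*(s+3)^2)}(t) t*exp(-3*t)/2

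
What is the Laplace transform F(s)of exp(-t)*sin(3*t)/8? 3/(8*((s + 1)^2 + 9))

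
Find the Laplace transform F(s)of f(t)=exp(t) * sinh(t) 1/(s * (s - 2))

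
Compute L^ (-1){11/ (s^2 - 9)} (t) 11*sinh (3*t)/3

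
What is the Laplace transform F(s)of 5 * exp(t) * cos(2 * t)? 5 * (s - 1)/((s - 1)^2 + 4)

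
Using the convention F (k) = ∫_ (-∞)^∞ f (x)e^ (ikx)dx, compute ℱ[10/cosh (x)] 10*pi/cosh (pi*k/2)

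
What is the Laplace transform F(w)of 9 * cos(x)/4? 9 * w/(4 * (w^2 + 1))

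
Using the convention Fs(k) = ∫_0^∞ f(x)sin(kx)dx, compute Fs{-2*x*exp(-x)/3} -4*k/(3*(k^2 + 1)^2)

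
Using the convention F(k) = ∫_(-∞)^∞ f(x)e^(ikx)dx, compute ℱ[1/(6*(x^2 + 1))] pi*exp(-Abs(k))/6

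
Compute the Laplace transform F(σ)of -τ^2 -2/σ^3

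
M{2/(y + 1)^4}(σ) gamma(σ) * gamma(4 - σ)/3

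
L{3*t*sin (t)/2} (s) 3*s/ (s^2 + 1)^2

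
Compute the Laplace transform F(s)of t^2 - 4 2/s^3 - 4/s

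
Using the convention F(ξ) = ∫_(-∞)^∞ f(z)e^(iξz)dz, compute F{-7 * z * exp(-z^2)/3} -7 * I * sqrt(pi) * ξ * exp(-ξ^2/4)/6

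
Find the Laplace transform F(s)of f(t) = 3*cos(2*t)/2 3*s/(2*(s^2 + 4))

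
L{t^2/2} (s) s^ (-3)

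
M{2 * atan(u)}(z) -pi * sec(pi * z/2)/z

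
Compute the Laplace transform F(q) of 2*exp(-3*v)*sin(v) 2/((q + 3) ^2 + 1) 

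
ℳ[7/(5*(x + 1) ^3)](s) 7*pi*(s - 2)*(s - 1) /(10*sin(pi*s) ) 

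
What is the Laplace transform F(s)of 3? 3/s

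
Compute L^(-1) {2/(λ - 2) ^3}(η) η^2*exp(2*η) 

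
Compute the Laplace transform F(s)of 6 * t 6/s^2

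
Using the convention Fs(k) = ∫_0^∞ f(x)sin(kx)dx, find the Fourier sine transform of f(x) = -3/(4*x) -3*pi/8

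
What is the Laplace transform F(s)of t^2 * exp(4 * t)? 2/(s - 4)^3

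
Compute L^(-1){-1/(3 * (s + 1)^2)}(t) -t * exp(-t)/3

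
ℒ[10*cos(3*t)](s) 10*s/(s^2 + 9)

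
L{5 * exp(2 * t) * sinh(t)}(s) 5/((s - 2)^2-1)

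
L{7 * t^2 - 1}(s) 14/s^3 - 1/s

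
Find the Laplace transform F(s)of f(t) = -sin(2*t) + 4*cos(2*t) 4*s/(s^2 + 4) - 2/(s^2 + 4)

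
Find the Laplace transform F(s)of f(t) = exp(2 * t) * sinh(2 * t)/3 2/(3 * s * (s - 4))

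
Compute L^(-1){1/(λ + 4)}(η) exp(-4 * η)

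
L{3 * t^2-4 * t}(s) 6/s^3-4/s^2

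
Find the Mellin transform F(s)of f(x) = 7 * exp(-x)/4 7 * gamma(s)/4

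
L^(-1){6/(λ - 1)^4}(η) η^3 * exp(η)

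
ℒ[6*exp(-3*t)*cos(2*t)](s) 6*(s + 3)/((s + 3)^2 + 4)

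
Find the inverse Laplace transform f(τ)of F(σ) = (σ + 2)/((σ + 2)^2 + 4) exp(-2 * τ) * cos(2 * τ)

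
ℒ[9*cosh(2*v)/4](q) 9*q/(4*(q^2-4))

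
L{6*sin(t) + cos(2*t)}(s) 6/(s^2 + 1) + s/(s^2 + 4)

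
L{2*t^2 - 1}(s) 4/s^3 - 1/s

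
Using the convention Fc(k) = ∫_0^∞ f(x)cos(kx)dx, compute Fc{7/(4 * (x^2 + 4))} 7 * pi * exp(-2 * k)/16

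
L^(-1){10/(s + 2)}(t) 10*exp(-2*t)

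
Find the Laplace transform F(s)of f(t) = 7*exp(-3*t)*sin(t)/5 7/(5*((s + 3)^2 + 1))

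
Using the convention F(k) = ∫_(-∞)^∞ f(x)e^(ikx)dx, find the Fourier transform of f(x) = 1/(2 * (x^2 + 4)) pi * exp(-2 * Abs(k))/4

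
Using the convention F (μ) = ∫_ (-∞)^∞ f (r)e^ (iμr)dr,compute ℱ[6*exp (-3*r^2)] 2*sqrt (3)*sqrt (pi)*exp (-μ^2/12)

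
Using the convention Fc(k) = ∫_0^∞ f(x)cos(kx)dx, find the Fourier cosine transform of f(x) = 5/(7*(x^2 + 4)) 5*pi*exp(-2*k)/28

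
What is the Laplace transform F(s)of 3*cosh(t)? 3*s/(s^2 - 1)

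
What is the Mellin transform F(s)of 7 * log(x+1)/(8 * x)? -7 * pi * csc(pi * s)/(8 * s - 8)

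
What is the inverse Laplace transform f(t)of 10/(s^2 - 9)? 10*sinh(3*t)/3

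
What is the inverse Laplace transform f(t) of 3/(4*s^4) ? t^3/8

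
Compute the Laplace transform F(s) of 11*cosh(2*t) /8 11*s/(8*(s^2 - 4) ) 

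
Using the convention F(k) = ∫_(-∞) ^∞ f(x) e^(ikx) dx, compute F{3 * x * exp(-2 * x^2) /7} 3 * sqrt(2) * I * sqrt(pi) * k * exp(-k^2/8) /56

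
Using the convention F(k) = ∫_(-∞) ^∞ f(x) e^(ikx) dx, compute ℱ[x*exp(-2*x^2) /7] sqrt(2)*I*sqrt(pi)*k*exp(-k^2/8) /56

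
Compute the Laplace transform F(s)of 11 11/s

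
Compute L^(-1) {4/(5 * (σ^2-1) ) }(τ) 4 * sinh(τ) /5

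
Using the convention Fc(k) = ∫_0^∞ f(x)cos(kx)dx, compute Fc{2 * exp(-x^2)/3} sqrt(pi) * exp(-k^2/4)/3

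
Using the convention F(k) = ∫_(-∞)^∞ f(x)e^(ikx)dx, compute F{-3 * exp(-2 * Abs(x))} -12/(k^2 + 4)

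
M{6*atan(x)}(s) -3*pi*sec(pi*s/2)/s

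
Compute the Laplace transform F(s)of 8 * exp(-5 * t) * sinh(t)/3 8/(3 * ((s+5)^2 - 1))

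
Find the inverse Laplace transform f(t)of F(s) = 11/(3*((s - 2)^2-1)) 11*exp(2*t)*sinh(t)/3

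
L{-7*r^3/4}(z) -21/(2*z^4)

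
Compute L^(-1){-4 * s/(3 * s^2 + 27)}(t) -4 * cos(3 * t)/3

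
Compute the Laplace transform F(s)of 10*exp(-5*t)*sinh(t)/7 10/(7*((s + 5)^2 - 1))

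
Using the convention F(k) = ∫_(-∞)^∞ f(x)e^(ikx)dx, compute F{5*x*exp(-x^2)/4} 5*I*sqrt(pi)*k*exp(-k^2/4)/8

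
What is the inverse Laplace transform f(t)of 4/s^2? 4 * t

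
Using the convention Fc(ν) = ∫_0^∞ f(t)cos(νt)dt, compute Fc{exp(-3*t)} 3/(ν^2 + 9)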